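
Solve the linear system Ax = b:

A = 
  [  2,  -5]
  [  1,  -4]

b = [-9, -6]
x = [-2, 1]

Row reduce the augmented matrix [A|b]:
R2 → R2 - (1/2)·R1
REF = 
  [   2,   -5,   -9]
  [   0, -3/2, -3/2]

Back-substitution:
x₂ = (-3/2) / (-3/2) = 1
x₁ = (-9 - (-5)(1)) / 2 = -2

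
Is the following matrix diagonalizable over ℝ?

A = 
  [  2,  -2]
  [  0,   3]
Yes

tr(A) = 5, det(A) = 6
Characteristic polynomial: λ² - tr(A)λ + det(A) = λ² - 5λ + 6
λ² - 5λ + 6 = (λ - 2)(λ - 3)
Eigenvalues: 3, 2
λ=2: alg. mult. = 1, geom. mult. = 2 - rank(A - (2)I) = 2 - 1 = 1
λ=3: alg. mult. = 1, geom. mult. = 2 - rank(A - (3)I) = 2 - 1 = 1
Sum of geometric multiplicities equals n, so A has n independent eigenvectors.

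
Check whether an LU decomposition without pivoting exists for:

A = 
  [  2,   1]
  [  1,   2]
Yes.
A[1,1] = 2 ≠ 0, so Gaussian elimination proceeds without a row swap: multiplier ℓ₂₁ = (1)/(2) = 1/2, and U[2,2] = 2 - (1/2)(1) = 3/2.
L = 
  [  1,   0]
  [1/2,   1]
U = 
  [  2,   1]
  [  0, 3/2]
Check row 2 of LU: [(1/2)(2), (1/2)(1) + (3/2)] = [1, 2] = row 2 of A ✓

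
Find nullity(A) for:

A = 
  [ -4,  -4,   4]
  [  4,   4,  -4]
nullity(A) = 2

Row reduce:
R2 → R2 + (1)·R1
REF = 
  [ -4,  -4,   4]
  [  0,   0,   0]
Pivot columns: 1 → 1 pivot.
rank(A) = 1, so nullity(A) = 3 - 1 = 2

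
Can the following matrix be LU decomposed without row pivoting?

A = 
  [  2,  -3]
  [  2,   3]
Yes.
A[1,1] = 2 ≠ 0, so Gaussian elimination proceeds without a row swap: multiplier ℓ₂₁ = (2)/(2) = 1, and U[2,2] = 3 - (1)(-3) = 6.
L = 
  [  1,   0]
  [  1,   1]
U = 
  [  2,  -3]
  [  0,   6]
Check row 2 of LU: [(1)(2), (1)(-3) + 6] = [2, 3] = row 2 of A ✓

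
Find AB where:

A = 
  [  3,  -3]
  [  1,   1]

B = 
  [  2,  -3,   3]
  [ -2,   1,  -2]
AB = 
  [ 12, -12,  15]
  [  0,  -2,   1]

A is 2×2 and B is 2×3, so AB is 2×3. Each entry is (row of A)·(column of B):
AB[1,1] = (3)(2) + (-3)(-2) = 12
AB[1,2] = (3)(-3) + (-3)(1) = -12
AB[1,3] = (3)(3) + (-3)(-2) = 15
AB[2,1] = (1)(2) + (1)(-2) = 0
AB[2,2] = (1)(-3) + (1)(1) = -2
AB[2,3] = (1)(3) + (1)(-2) = 1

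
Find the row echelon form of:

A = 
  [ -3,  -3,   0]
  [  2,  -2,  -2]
Row operations:
R2 → R2 + (2/3)·R1

Resulting echelon form:
REF = 
  [ -3,  -3,   0]
  [  0,  -4,  -2]

Rank = 2 (number of non-zero pivot rows).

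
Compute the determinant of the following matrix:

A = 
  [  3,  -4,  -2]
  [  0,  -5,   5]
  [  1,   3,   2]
Cofactor expansion along row 1:
det(A) = (3)·((-5)(2) - (5)(3)) - (-4)·((0)(2) - (5)(1)) + (-2)·((0)(3) - (-5)(1))
  = (3)(-25) - (-4)(-5) + (-2)(5)
  = -105

det(A) = -105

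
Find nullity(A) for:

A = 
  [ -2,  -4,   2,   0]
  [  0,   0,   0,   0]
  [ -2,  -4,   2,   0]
nullity(A) = 3

Row reduce:
R3 → R3 - (1)·R1
REF = 
  [ -2,  -4,   2,   0]
  [  0,   0,   0,   0]
  [  0,   0,   0,   0]
Pivot columns: 1 → 1 pivot.
rank(A) = 1, so nullity(A) = 4 - 1 = 3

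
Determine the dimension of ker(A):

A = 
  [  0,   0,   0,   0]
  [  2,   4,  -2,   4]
nullity(A) = 3

Row reduce:
Swap R1 ↔ R2
REF = 
  [  2,   4,  -2,   4]
  [  0,   0,   0,   0]
Pivot columns: 1 → 1 pivot.
rank(A) = 1, so nullity(A) = 4 - 1 = 3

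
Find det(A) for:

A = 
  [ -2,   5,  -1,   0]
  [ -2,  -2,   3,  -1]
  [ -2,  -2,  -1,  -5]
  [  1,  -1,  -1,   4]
-248

Cofactor expansion along row 1: det(A) = a₁₁M₁₁ - a₁₂M₁₂ + a₁₃M₁₃ - a₁₄M₁₄

M₁₁ = det[[-2, 3, -1]; [-2, -1, -5]; [-1, -1, 4]]
  = (-2)·((-1)(4) - (-5)(-1)) - (3)·((-2)(4) - (-5)(-1)) + (-1)·((-2)(-1) - (-1)(-1))
  = (-2)(-9) - (3)(-13) + (-1)(1)
  = 56
M₁₂ = det[[-2, 3, -1]; [-2, -1, -5]; [1, -1, 4]]
  = (-2)·((-1)(4) - (-5)(-1)) - (3)·((-2)(4) - (-5)(1)) + (-1)·((-2)(-1) - (-1)(1))
  = (-2)(-9) - (3)(-3) + (-1)(3)
  = 24
M₁₃ = det[[-2, -2, -1]; [-2, -2, -5]; [1, -1, 4]]
  = (-2)·((-2)(4) - (-5)(-1)) - (-2)·((-2)(4) - (-5)(1)) + (-1)·((-2)(-1) - (-2)(1))
  = (-2)(-13) - (-2)(-3) + (-1)(4)
  = 16
M₁₄ = det[[-2, -2, 3]; [-2, -2, -1]; [1, -1, -1]]
  = (-2)·((-2)(-1) - (-1)(-1)) - (-2)·((-2)(-1) - (-1)(1)) + (3)·((-2)(-1) - (-2)(1))
  = (-2)(1) - (-2)(3) + (3)(4)
  = 16

det(A) = (-2)(56) - (5)(24) + (-1)(16) - (0)(16) = -248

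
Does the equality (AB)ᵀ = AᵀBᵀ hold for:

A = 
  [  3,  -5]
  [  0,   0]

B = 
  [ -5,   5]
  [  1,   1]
No

(AB)ᵀ = 
  [-20,   0]
  [ 10,   0]

AᵀBᵀ = 
  [-15,   3]
  [ 25,  -5]

The two matrices differ, so (AB)ᵀ ≠ AᵀBᵀ in general. The correct identity is (AB)ᵀ = BᵀAᵀ.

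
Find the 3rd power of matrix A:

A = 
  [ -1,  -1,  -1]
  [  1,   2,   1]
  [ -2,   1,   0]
A² = A·A:
A²[1,1] = (-1)(-1) + (-1)(1) + (-1)(-2) = 2
A²[1,2] = (-1)(-1) + (-1)(2) + (-1)(1) = -2
A²[1,3] = (-1)(-1) + (-1)(1) + (-1)(0) = 0
A²[2,1] = (1)(-1) + (2)(1) + (1)(-2) = -1
A²[2,2] = (1)(-1) + (2)(2) + (1)(1) = 4
A²[2,3] = (1)(-1) + (2)(1) + (1)(0) = 1
A²[3,1] = (-2)(-1) + (1)(1) + (0)(-2) = 3
A²[3,2] = (-2)(-1) + (1)(2) + (0)(1) = 4
A²[3,3] = (-2)(-1) + (1)(1) + (0)(0) = 3
A² = 
  [  2,  -2,   0]
  [ -1,   4,   1]
  [  3,   4,   3]

A^3 = A^2·A:
A^3[1,1] = (2)(-1) + (-2)(1) + (0)(-2) = -4
A^3[1,2] = (2)(-1) + (-2)(2) + (0)(1) = -6
A^3[1,3] = (2)(-1) + (-2)(1) + (0)(0) = -4
A^3[2,1] = (-1)(-1) + (4)(1) + (1)(-2) = 3
A^3[2,2] = (-1)(-1) + (4)(2) + (1)(1) = 10
A^3[2,3] = (-1)(-1) + (4)(1) + (1)(0) = 5
A^3[3,1] = (3)(-1) + (4)(1) + (3)(-2) = -5
A^3[3,2] = (3)(-1) + (4)(2) + (3)(1) = 8
A^3[3,3] = (3)(-1) + (4)(1) + (3)(0) = 1
A^3 = 
  [ -4,  -6,  -4]
  [  3,  10,   5]
  [ -5,   8,   1]

Therefore
A^3 = 
  [ -4,  -6,  -4]
  [  3,  10,   5]
  [ -5,   8,   1]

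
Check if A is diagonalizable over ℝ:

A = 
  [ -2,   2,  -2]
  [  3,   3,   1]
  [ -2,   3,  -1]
Yes

Characteristic polynomial: det(λI - A) = λ³ - 20λ + 16
Testing integer divisors of the constant term: p(4) = 0, so (λ - 4) is a factor:
p(λ) = (λ - 4)(λ² + 4λ - 4)
λ² + 4λ - 4 = 0  ⇒  λ = (-4 ± √((4)² - 4·(-4)))/2 = (-4 ± √(32))/2
  = -2 + 2√2,  -2 - 2√2
Eigenvalues: 4, -2 + 2√2, -2 - 2√2  (≈ 4, 0.8284, -4.828)
The two irrational eigenvalues are distinct (simple), so each has alg. mult. = geom. mult. = 1.
λ=4: alg. mult. = 1, geom. mult. = 3 - rank(A - (4)I) = 3 - 2 = 1
Sum of geometric multiplicities equals n, so A has n independent eigenvectors.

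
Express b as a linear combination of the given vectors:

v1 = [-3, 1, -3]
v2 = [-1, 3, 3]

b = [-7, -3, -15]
c1 = 3, c2 = -2

b = 3·v1 + -2·v2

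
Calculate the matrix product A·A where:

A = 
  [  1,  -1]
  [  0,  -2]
A² = A·A:
A²[1,1] = (1)(1) + (-1)(0) = 1
A²[1,2] = (1)(-1) + (-1)(-2) = 1
A²[2,1] = (0)(1) + (-2)(0) = 0
A²[2,2] = (0)(-1) + (-2)(-2) = 4
A² = 
  [  1,   1]
  [  0,   4]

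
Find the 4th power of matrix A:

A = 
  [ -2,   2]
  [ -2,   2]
A^4 = 
  [  0,   0]
  [  0,   0]

A² = A·A:
A²[1,1] = (-2)(-2) + (2)(-2) = 0
A²[1,2] = (-2)(2) + (2)(2) = 0
A²[2,1] = (-2)(-2) + (2)(-2) = 0
A²[2,2] = (-2)(2) + (2)(2) = 0
A² = 
  [  0,   0]
  [  0,   0]

A^3 = A^2·A:
A^3[1,1] = (0)(-2) + (0)(-2) = 0
A^3[1,2] = (0)(2) + (0)(2) = 0
A^3[2,1] = (0)(-2) + (0)(-2) = 0
A^3[2,2] = (0)(2) + (0)(2) = 0
A^3 = 
  [  0,   0]
  [  0,   0]

A^4 = A^3·A:
A^4[1,1] = (0)(-2) + (0)(-2) = 0
A^4[1,2] = (0)(2) + (0)(2) = 0
A^4[2,1] = (0)(-2) + (0)(-2) = 0
A^4[2,2] = (0)(2) + (0)(2) = 0
A^4 = 
  [  0,   0]
  [  0,   0]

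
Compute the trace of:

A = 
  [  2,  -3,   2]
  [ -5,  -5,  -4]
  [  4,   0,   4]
1

tr(A) = 2 + -5 + 4 = 1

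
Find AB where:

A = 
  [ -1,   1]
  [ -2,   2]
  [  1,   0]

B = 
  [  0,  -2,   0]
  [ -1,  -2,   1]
A is 3×2 and B is 2×3, so AB is 3×3. Each entry is (row of A)·(column of B):
AB[1,1] = (-1)(0) + (1)(-1) = -1
AB[1,2] = (-1)(-2) + (1)(-2) = 0
AB[1,3] = (-1)(0) + (1)(1) = 1
AB[2,1] = (-2)(0) + (2)(-1) = -2
AB[2,2] = (-2)(-2) + (2)(-2) = 0
AB[2,3] = (-2)(0) + (2)(1) = 2
AB[3,1] = (1)(0) + (0)(-1) = 0
AB[3,2] = (1)(-2) + (0)(-2) = -2
AB[3,3] = (1)(0) + (0)(1) = 0

AB = 
  [ -1,   0,   1]
  [ -2,   0,   2]
  [  0,  -2,   0]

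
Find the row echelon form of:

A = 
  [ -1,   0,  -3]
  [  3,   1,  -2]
Row operations:
R2 → R2 + (3)·R1

Resulting echelon form:
REF = 
  [ -1,   0,  -3]
  [  0,   1, -11]

Rank = 2 (number of non-zero pivot rows).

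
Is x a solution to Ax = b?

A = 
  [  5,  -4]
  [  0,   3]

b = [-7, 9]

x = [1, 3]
Yes

Ax = [-7, 9] = b ✓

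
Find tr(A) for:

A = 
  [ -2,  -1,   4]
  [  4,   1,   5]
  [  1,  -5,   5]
4

tr(A) = -2 + 1 + 5 = 4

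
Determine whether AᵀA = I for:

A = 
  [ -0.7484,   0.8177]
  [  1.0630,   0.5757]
No

AᵀA = 
  [  1.6901,   0]
  [  0,   1.0001]
≠ I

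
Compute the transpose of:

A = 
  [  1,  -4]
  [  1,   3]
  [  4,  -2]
Aᵀ = 
  [  1,   1,   4]
  [ -4,   3,  -2]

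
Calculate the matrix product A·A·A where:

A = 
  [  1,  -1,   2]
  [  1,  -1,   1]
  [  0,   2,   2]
A^3 = 
  [  4,   6,  14]
  [  2,   4,   8]
  [  4,   8,  18]

A² = A·A:
A²[1,1] = (1)(1) + (-1)(1) + (2)(0) = 0
A²[1,2] = (1)(-1) + (-1)(-1) + (2)(2) = 4
A²[1,3] = (1)(2) + (-1)(1) + (2)(2) = 5
A²[2,1] = (1)(1) + (-1)(1) + (1)(0) = 0
A²[2,2] = (1)(-1) + (-1)(-1) + (1)(2) = 2
A²[2,3] = (1)(2) + (-1)(1) + (1)(2) = 3
A²[3,1] = (0)(1) + (2)(1) + (2)(0) = 2
A²[3,2] = (0)(-1) + (2)(-1) + (2)(2) = 2
A²[3,3] = (0)(2) + (2)(1) + (2)(2) = 6
A² = 
  [  0,   4,   5]
  [  0,   2,   3]
  [  2,   2,   6]

A^3 = A^2·A:
A^3[1,1] = (0)(1) + (4)(1) + (5)(0) = 4
A^3[1,2] = (0)(-1) + (4)(-1) + (5)(2) = 6
A^3[1,3] = (0)(2) + (4)(1) + (5)(2) = 14
A^3[2,1] = (0)(1) + (2)(1) + (3)(0) = 2
A^3[2,2] = (0)(-1) + (2)(-1) + (3)(2) = 4
A^3[2,3] = (0)(2) + (2)(1) + (3)(2) = 8
A^3[3,1] = (2)(1) + (2)(1) + (6)(0) = 4
A^3[3,2] = (2)(-1) + (2)(-1) + (6)(2) = 8
A^3[3,3] = (2)(2) + (2)(1) + (6)(2) = 18
A^3 = 
  [  4,   6,  14]
  [  2,   4,   8]
  [  4,   8,  18]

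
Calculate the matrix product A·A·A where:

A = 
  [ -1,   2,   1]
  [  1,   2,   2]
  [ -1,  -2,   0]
A² = A·A:
A²[1,1] = (-1)(-1) + (2)(1) + (1)(-1) = 2
A²[1,2] = (-1)(2) + (2)(2) + (1)(-2) = 0
A²[1,3] = (-1)(1) + (2)(2) + (1)(0) = 3
A²[2,1] = (1)(-1) + (2)(1) + (2)(-1) = -1
A²[2,2] = (1)(2) + (2)(2) + (2)(-2) = 2
A²[2,3] = (1)(1) + (2)(2) + (2)(0) = 5
A²[3,1] = (-1)(-1) + (-2)(1) + (0)(-1) = -1
A²[3,2] = (-1)(2) + (-2)(2) + (0)(-2) = -6
A²[3,3] = (-1)(1) + (-2)(2) + (0)(0) = -5
A² = 
  [  2,   0,   3]
  [ -1,   2,   5]
  [ -1,  -6,  -5]

A^3 = A^2·A:
A^3[1,1] = (2)(-1) + (0)(1) + (3)(-1) = -5
A^3[1,2] = (2)(2) + (0)(2) + (3)(-2) = -2
A^3[1,3] = (2)(1) + (0)(2) + (3)(0) = 2
A^3[2,1] = (-1)(-1) + (2)(1) + (5)(-1) = -2
A^3[2,2] = (-1)(2) + (2)(2) + (5)(-2) = -8
A^3[2,3] = (-1)(1) + (2)(2) + (5)(0) = 3
A^3[3,1] = (-1)(-1) + (-6)(1) + (-5)(-1) = 0
A^3[3,2] = (-1)(2) + (-6)(2) + (-5)(-2) = -4
A^3[3,3] = (-1)(1) + (-6)(2) + (-5)(0) = -13
A^3 = 
  [ -5,  -2,   2]
  [ -2,  -8,   3]
  [  0,  -4, -13]

Therefore
A^3 = 
  [ -5,  -2,   2]
  [ -2,  -8,   3]
  [  0,  -4, -13]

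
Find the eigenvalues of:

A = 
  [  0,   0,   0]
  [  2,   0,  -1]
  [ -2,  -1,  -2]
Characteristic polynomial: det(λI - A) = λ³ + 2λ² - λ
The constant term is 0, so λ = 0 is a root: p(λ) = λ(λ² + 2λ - 1)
λ² + 2λ - 1 = 0  ⇒  λ = (-2 ± √((2)² - 4·(-1)))/2 = (-2 ± √(8))/2
  = -1 + √2,  -1 - √2

λ = 0, -1 + √2, -1 - √2  (≈ 0, 0.4142, -2.414)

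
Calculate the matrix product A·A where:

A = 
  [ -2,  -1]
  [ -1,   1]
A² = A·A:
A²[1,1] = (-2)(-2) + (-1)(-1) = 5
A²[1,2] = (-2)(-1) + (-1)(1) = 1
A²[2,1] = (-1)(-2) + (1)(-1) = 1
A²[2,2] = (-1)(-1) + (1)(1) = 2
A² = 
  [  5,   1]
  [  1,   2]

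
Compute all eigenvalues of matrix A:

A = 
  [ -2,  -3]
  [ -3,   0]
λ = -1 + √10, -1 - √10  (≈ 2.162, -4.162)

tr(A) = -2, det(A) = -9
Characteristic polynomial: λ² - tr(A)λ + det(A) = λ² + 2λ - 9
λ² + 2λ - 9 = 0  ⇒  λ = (-2 ± √((2)² - 4·(-9)))/2 = (-2 ± √(40))/2
  = -1 + √10,  -1 - √10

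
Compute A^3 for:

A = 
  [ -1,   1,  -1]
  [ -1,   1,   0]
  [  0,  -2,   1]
A² = A·A:
A²[1,1] = (-1)(-1) + (1)(-1) + (-1)(0) = 0
A²[1,2] = (-1)(1) + (1)(1) + (-1)(-2) = 2
A²[1,3] = (-1)(-1) + (1)(0) + (-1)(1) = 0
A²[2,1] = (-1)(-1) + (1)(-1) + (0)(0) = 0
A²[2,2] = (-1)(1) + (1)(1) + (0)(-2) = 0
A²[2,3] = (-1)(-1) + (1)(0) + (0)(1) = 1
A²[3,1] = (0)(-1) + (-2)(-1) + (1)(0) = 2
A²[3,2] = (0)(1) + (-2)(1) + (1)(-2) = -4
A²[3,3] = (0)(-1) + (-2)(0) + (1)(1) = 1
A² = 
  [  0,   2,   0]
  [  0,   0,   1]
  [  2,  -4,   1]

A^3 = A^2·A:
A^3[1,1] = (0)(-1) + (2)(-1) + (0)(0) = -2
A^3[1,2] = (0)(1) + (2)(1) + (0)(-2) = 2
A^3[1,3] = (0)(-1) + (2)(0) + (0)(1) = 0
A^3[2,1] = (0)(-1) + (0)(-1) + (1)(0) = 0
A^3[2,2] = (0)(1) + (0)(1) + (1)(-2) = -2
A^3[2,3] = (0)(-1) + (0)(0) + (1)(1) = 1
A^3[3,1] = (2)(-1) + (-4)(-1) + (1)(0) = 2
A^3[3,2] = (2)(1) + (-4)(1) + (1)(-2) = -4
A^3[3,3] = (2)(-1) + (-4)(0) + (1)(1) = -1
A^3 = 
  [ -2,   2,   0]
  [  0,  -2,   1]
  [  2,  -4,  -1]

Therefore
A^3 = 
  [ -2,   2,   0]
  [  0,  -2,   1]
  [  2,  -4,  -1]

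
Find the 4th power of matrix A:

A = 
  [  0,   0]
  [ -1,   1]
A² = A·A:
A²[1,1] = (0)(0) + (0)(-1) = 0
A²[1,2] = (0)(0) + (0)(1) = 0
A²[2,1] = (-1)(0) + (1)(-1) = -1
A²[2,2] = (-1)(0) + (1)(1) = 1
A² = 
  [  0,   0]
  [ -1,   1]

A^3 = A^2·A:
A^3[1,1] = (0)(0) + (0)(-1) = 0
A^3[1,2] = (0)(0) + (0)(1) = 0
A^3[2,1] = (-1)(0) + (1)(-1) = -1
A^3[2,2] = (-1)(0) + (1)(1) = 1
A^3 = 
  [  0,   0]
  [ -1,   1]

A^4 = A^3·A:
A^4[1,1] = (0)(0) + (0)(-1) = 0
A^4[1,2] = (0)(0) + (0)(1) = 0
A^4[2,1] = (-1)(0) + (1)(-1) = -1
A^4[2,2] = (-1)(0) + (1)(1) = 1
A^4 = 
  [  0,   0]
  [ -1,   1]

Therefore
A^4 = 
  [  0,   0]
  [ -1,   1]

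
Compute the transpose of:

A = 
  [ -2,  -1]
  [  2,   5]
Aᵀ = 
  [ -2,   2]
  [ -1,   5]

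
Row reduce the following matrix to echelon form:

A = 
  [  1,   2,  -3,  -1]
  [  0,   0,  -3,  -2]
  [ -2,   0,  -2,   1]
Row operations:
R3 → R3 + (2)·R1
Swap R2 ↔ R3

Resulting echelon form:
REF = 
  [  1,   2,  -3,  -1]
  [  0,   4,  -8,  -1]
  [  0,   0,  -3,  -2]

Rank = 3 (number of non-zero pivot rows).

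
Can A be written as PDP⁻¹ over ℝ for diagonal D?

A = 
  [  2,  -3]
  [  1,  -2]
Yes

tr(A) = 0, det(A) = -1
Characteristic polynomial: λ² - tr(A)λ + det(A) = λ² - 1
λ² - 1 = (λ + 1)(λ - 1)
Eigenvalues: 1, -1
λ=-1: alg. mult. = 1, geom. mult. = 2 - rank(A - (-1)I) = 2 - 1 = 1
λ=1: alg. mult. = 1, geom. mult. = 2 - rank(A - (1)I) = 2 - 1 = 1
Sum of geometric multiplicities equals n, so A has n independent eigenvectors.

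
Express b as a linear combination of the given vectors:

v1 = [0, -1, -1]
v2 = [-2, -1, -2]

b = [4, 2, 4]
c1 = 0, c2 = -2

b = 0·v1 + -2·v2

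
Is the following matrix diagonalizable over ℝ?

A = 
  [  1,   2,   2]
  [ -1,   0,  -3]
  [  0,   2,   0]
No

Characteristic polynomial: det(λI - A) = λ³ - λ² + 8λ - 2
By the rational root theorem any rational root is an integer dividing 2; none of those is a root, so p(λ) has no rational roots and hence (being an irreducible cubic) no repeated roots.
Discriminant of the cubic: Δ = -1812
Δ < 0 ⇒ one real eigenvalue and a complex-conjugate pair: λ ≈ 0.372 + 2.77i, 0.372 - 2.77i, 0.2561
Has complex eigenvalues (not diagonalizable over ℝ).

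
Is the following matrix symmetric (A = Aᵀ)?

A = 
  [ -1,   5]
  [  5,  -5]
Yes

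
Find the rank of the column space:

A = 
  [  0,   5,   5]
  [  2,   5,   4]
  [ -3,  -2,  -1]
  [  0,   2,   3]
Row reduce:
Swap R1 ↔ R2
R3 → R3 + (3/2)·R1
R3 → R3 - (11/10)·R2
R4 → R4 - (2/5)·R2
R4 → R4 + (2)·R3
REF = 
  [   2,    5,    4]
  [   0,    5,    5]
  [   0,    0, -1/2]
  [   0,    0,    0]
Pivot columns: 1, 2, 3 → 3 pivots.
dim(Col(A)) = number of pivot columns = 3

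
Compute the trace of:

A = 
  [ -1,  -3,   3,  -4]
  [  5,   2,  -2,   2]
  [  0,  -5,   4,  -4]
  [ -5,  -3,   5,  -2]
3

tr(A) = -1 + 2 + 4 + -2 = 3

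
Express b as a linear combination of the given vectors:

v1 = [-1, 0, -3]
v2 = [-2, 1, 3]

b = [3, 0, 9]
c1 = -3, c2 = 0

b = -3·v1 + 0·v2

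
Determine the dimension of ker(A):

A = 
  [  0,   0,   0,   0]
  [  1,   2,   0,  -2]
nullity(A) = 3

Row reduce:
Swap R1 ↔ R2
REF = 
  [  1,   2,   0,  -2]
  [  0,   0,   0,   0]
Pivot columns: 1 → 1 pivot.
rank(A) = 1, so nullity(A) = 4 - 1 = 3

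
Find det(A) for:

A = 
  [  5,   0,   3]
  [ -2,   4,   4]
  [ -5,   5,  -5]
-170

Cofactor expansion along row 1:
det(A) = (5)·((4)(-5) - (4)(5)) - (0)·((-2)(-5) - (4)(-5)) + (3)·((-2)(5) - (4)(-5))
  = (5)(-40) - (0)(30) + (3)(10)
  = -170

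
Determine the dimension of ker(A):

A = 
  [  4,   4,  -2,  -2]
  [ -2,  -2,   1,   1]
nullity(A) = 3

Row reduce:
R2 → R2 + (1/2)·R1
REF = 
  [  4,   4,  -2,  -2]
  [  0,   0,   0,   0]
Pivot columns: 1 → 1 pivot.
rank(A) = 1, so nullity(A) = 4 - 1 = 3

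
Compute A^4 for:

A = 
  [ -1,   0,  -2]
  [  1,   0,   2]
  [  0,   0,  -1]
A^4 = 
  [  1,   0,   8]
  [ -1,   0,  -8]
  [  0,   0,   1]

A² = A·A:
A²[1,1] = (-1)(-1) + (0)(1) + (-2)(0) = 1
A²[1,2] = (-1)(0) + (0)(0) + (-2)(0) = 0
A²[1,3] = (-1)(-2) + (0)(2) + (-2)(-1) = 4
A²[2,1] = (1)(-1) + (0)(1) + (2)(0) = -1
A²[2,2] = (1)(0) + (0)(0) + (2)(0) = 0
A²[2,3] = (1)(-2) + (0)(2) + (2)(-1) = -4
A²[3,1] = (0)(-1) + (0)(1) + (-1)(0) = 0
A²[3,2] = (0)(0) + (0)(0) + (-1)(0) = 0
A²[3,3] = (0)(-2) + (0)(2) + (-1)(-1) = 1
A² = 
  [  1,   0,   4]
  [ -1,   0,  -4]
  [  0,   0,   1]

A^3 = A^2·A:
A^3[1,1] = (1)(-1) + (0)(1) + (4)(0) = -1
A^3[1,2] = (1)(0) + (0)(0) + (4)(0) = 0
A^3[1,3] = (1)(-2) + (0)(2) + (4)(-1) = -6
A^3[2,1] = (-1)(-1) + (0)(1) + (-4)(0) = 1
A^3[2,2] = (-1)(0) + (0)(0) + (-4)(0) = 0
A^3[2,3] = (-1)(-2) + (0)(2) + (-4)(-1) = 6
A^3[3,1] = (0)(-1) + (0)(1) + (1)(0) = 0
A^3[3,2] = (0)(0) + (0)(0) + (1)(0) = 0
A^3[3,3] = (0)(-2) + (0)(2) + (1)(-1) = -1
A^3 = 
  [ -1,   0,  -6]
  [  1,   0,   6]
  [  0,   0,  -1]

A^4 = A^3·A:
A^4[1,1] = (-1)(-1) + (0)(1) + (-6)(0) = 1
A^4[1,2] = (-1)(0) + (0)(0) + (-6)(0) = 0
A^4[1,3] = (-1)(-2) + (0)(2) + (-6)(-1) = 8
A^4[2,1] = (1)(-1) + (0)(1) + (6)(0) = -1
A^4[2,2] = (1)(0) + (0)(0) + (6)(0) = 0
A^4[2,3] = (1)(-2) + (0)(2) + (6)(-1) = -8
A^4[3,1] = (0)(-1) + (0)(1) + (-1)(0) = 0
A^4[3,2] = (0)(0) + (0)(0) + (-1)(0) = 0
A^4[3,3] = (0)(-2) + (0)(2) + (-1)(-1) = 1
A^4 = 
  [  1,   0,   8]
  [ -1,   0,  -8]
  [  0,   0,   1]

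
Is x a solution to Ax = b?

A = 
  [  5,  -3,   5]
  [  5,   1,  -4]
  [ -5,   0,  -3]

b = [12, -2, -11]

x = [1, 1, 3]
No

Ax = [17, -6, -14] ≠ b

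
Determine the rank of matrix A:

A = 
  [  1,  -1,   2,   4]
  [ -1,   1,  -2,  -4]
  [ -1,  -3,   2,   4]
rank(A) = 2

Row reduce:
R2 → R2 + (1)·R1
R3 → R3 + (1)·R1
Swap R2 ↔ R3
REF = 
  [  1,  -1,   2,   4]
  [  0,  -4,   4,   8]
  [  0,   0,   0,   0]
Pivot columns: 1, 2 → 2 pivots.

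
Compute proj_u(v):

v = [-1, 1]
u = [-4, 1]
v·u = (-1)(-4) + (1)(1) = 5
u·u = (-4)² + (1)² = 17
proj_u(v) = (v·u / u·u) × u = (5/17) × u

proj_u(v) = [-20/17, 5/17]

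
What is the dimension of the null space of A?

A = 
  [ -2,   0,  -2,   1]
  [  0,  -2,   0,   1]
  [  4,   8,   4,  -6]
nullity(A) = 2

Row reduce:
R3 → R3 + (2)·R1
R3 → R3 + (4)·R2
REF = 
  [ -2,   0,  -2,   1]
  [  0,  -2,   0,   1]
  [  0,   0,   0,   0]
Pivot columns: 1, 2 → 2 pivots.
rank(A) = 2, so nullity(A) = 4 - 2 = 2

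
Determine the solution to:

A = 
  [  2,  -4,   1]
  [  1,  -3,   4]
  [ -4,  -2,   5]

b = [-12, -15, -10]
x = [-1, 2, -2]

Row reduce the augmented matrix [A|b]:
R2 → R2 - (1/2)·R1
R3 → R3 + (2)·R1
R3 → R3 - (10)·R2
REF = 
  [  2,  -4,   1, -12]
  [  0,  -1, 7/2,  -9]
  [  0,   0, -28,  56]

Back-substitution:
x₃ = 56 / (-28) = -2
x₂ = (-9 - (7/2)(-2)) / (-1) = 2
x₁ = (-12 - (-4)(2) - (1)(-2)) / 2 = -1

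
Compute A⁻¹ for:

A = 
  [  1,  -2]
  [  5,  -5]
det(A) = (1)(-5) - (-2)(5) = 5
For a 2×2 matrix, A⁻¹ = (1/det(A)) · [[d, -b], [-c, a]]
    = (1/5) · [[-5, 2], [-5, 1]]

A⁻¹ = 
  [ -1, 2/5]
  [ -1, 1/5]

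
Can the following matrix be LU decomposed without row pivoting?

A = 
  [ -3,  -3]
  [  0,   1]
Yes.
A[1,1] = -3 ≠ 0, so Gaussian elimination proceeds without a row swap: multiplier ℓ₂₁ = (0)/(-3) = 0, and U[2,2] = 1 - (0)(-3) = 1.
L = 
  [  1,   0]
  [  0,   1]
U = 
  [ -3,  -3]
  [  0,   1]
Check row 2 of LU: [(0)(-3), (0)(-3) + 1] = [0, 1] = row 2 of A ✓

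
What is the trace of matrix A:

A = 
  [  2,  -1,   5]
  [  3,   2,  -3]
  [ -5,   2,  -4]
0

tr(A) = 2 + 2 + -4 = 0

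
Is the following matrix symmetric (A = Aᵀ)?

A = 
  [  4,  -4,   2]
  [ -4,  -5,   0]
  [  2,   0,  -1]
Yes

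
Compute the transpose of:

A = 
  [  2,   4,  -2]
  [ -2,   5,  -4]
Aᵀ = 
  [  2,  -2]
  [  4,   5]
  [ -2,  -4]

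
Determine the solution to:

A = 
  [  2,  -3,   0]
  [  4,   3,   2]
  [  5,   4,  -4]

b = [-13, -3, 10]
Row reduce the augmented matrix [A|b]:
R2 → R2 - (2)·R1
R3 → R3 - (5/2)·R1
R3 → R3 - (23/18)·R2
REF = 
  [    2,    -3,     0,   -13]
  [    0,     9,     2,    23]
  [    0,     0, -59/9, 118/9]

Back-substitution:
x₃ = (118/9) / (-59/9) = -2
x₂ = (23 - (2)(-2)) / 9 = 3
x₁ = (-13 - (-3)(3) - (0)(-2)) / 2 = -2

x = [-2, 3, -2]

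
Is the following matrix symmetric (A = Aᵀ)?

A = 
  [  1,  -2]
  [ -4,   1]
No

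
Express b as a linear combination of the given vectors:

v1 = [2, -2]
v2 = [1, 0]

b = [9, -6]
c1 = 3, c2 = 3

b = 3·v1 + 3·v2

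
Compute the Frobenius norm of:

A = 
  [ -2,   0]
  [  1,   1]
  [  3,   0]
||A||_F = 3.873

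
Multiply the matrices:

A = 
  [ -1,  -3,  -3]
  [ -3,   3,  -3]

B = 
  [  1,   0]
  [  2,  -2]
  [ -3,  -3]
A is 2×3 and B is 3×2, so AB is 2×2. Each entry is (row of A)·(column of B):
AB[1,1] = (-1)(1) + (-3)(2) + (-3)(-3) = 2
AB[1,2] = (-1)(0) + (-3)(-2) + (-3)(-3) = 15
AB[2,1] = (-3)(1) + (3)(2) + (-3)(-3) = 12
AB[2,2] = (-3)(0) + (3)(-2) + (-3)(-3) = 3

AB = 
  [  2,  15]
  [ 12,   3]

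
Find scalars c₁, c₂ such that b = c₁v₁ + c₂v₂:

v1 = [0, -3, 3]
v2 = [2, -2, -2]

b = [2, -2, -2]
c1 = 0, c2 = 1

b = 0·v1 + 1·v2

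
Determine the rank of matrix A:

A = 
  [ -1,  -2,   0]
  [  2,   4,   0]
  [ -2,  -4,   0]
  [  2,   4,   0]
rank(A) = 1

Row reduce:
R2 → R2 + (2)·R1
R3 → R3 - (2)·R1
R4 → R4 + (2)·R1
REF = 
  [ -1,  -2,   0]
  [  0,   0,   0]
  [  0,   0,   0]
  [  0,   0,   0]
Pivot columns: 1 → 1 pivot.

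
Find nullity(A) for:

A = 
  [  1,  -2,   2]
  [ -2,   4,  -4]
nullity(A) = 2

Row reduce:
R2 → R2 + (2)·R1
REF = 
  [  1,  -2,   2]
  [  0,   0,   0]
Pivot columns: 1 → 1 pivot.
rank(A) = 1, so nullity(A) = 3 - 1 = 2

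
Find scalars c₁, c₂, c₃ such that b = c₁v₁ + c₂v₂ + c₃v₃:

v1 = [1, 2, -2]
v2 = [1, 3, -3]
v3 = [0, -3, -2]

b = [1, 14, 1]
c1 = -2, c2 = 3, c3 = -3

b = -2·v1 + 3·v2 + -3·v3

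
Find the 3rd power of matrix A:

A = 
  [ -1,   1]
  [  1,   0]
A² = A·A:
A²[1,1] = (-1)(-1) + (1)(1) = 2
A²[1,2] = (-1)(1) + (1)(0) = -1
A²[2,1] = (1)(-1) + (0)(1) = -1
A²[2,2] = (1)(1) + (0)(0) = 1
A² = 
  [  2,  -1]
  [ -1,   1]

A^3 = A^2·A:
A^3[1,1] = (2)(-1) + (-1)(1) = -3
A^3[1,2] = (2)(1) + (-1)(0) = 2
A^3[2,1] = (-1)(-1) + (1)(1) = 2
A^3[2,2] = (-1)(1) + (1)(0) = -1
A^3 = 
  [ -3,   2]
  [  2,  -1]

Therefore
A^3 = 
  [ -3,   2]
  [  2,  -1]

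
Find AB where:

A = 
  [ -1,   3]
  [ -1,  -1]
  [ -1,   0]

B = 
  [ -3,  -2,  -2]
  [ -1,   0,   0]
AB = 
  [  0,   2,   2]
  [  4,   2,   2]
  [  3,   2,   2]

A is 3×2 and B is 2×3, so AB is 3×3. Each entry is (row of A)·(column of B):
AB[1,1] = (-1)(-3) + (3)(-1) = 0
AB[1,2] = (-1)(-2) + (3)(0) = 2
AB[1,3] = (-1)(-2) + (3)(0) = 2
AB[2,1] = (-1)(-3) + (-1)(-1) = 4
AB[2,2] = (-1)(-2) + (-1)(0) = 2
AB[2,3] = (-1)(-2) + (-1)(0) = 2
AB[3,1] = (-1)(-3) + (0)(-1) = 3
AB[3,2] = (-1)(-2) + (0)(0) = 2
AB[3,3] = (-1)(-2) + (0)(0) = 2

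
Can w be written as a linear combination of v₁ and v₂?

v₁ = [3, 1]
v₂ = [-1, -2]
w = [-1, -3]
Yes

Form the augmented matrix and row-reduce:
[v₁|v₂|w] = 
  [  3,  -1,  -1]
  [  1,  -2,  -3]
R2 → R2 - (1/3)·R1
REF = 
  [   3,   -1,   -1]
  [   0, -5/3, -8/3]

No row of the form [0 0 | nonzero], so the system is consistent. Back-substitution gives c₁ = 1/5, c₂ = 8/5: w = (1/5)·v₁ + (8/5)·v₂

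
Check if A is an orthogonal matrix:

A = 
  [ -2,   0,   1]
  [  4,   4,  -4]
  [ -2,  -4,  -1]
No

AᵀA = 
  [ 24,  24, -16]
  [ 24,  32, -12]
  [-16, -12,  18]
≠ I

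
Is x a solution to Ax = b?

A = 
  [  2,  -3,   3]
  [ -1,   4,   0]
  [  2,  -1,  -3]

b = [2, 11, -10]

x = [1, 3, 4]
No

Ax = [5, 11, -13] ≠ b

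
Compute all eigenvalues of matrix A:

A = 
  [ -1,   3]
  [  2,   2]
λ = (1 + √33)/2, (1 - √33)/2  (≈ 3.372, -2.372)

tr(A) = 1, det(A) = -8
Characteristic polynomial: λ² - tr(A)λ + det(A) = λ² - λ - 8
λ² - λ - 8 = 0  ⇒  λ = (1 ± √((-1)² - 4·(-8)))/2 = (1 ± √(33))/2
  = (1 + √33)/2,  (1 - √33)/2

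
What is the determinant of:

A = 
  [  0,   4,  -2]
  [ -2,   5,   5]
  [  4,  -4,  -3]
Cofactor expansion along row 1:
det(A) = (0)·((5)(-3) - (5)(-4)) - (4)·((-2)(-3) - (5)(4)) + (-2)·((-2)(-4) - (5)(4))
  = (0)(5) - (4)(-14) + (-2)(-12)
  = 80

det(A) = 80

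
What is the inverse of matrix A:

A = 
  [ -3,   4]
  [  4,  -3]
det(A) = (-3)(-3) - (4)(4) = -7
For a 2×2 matrix, A⁻¹ = (1/det(A)) · [[d, -b], [-c, a]]
    = (-1/7) · [[-3, -4], [-4, -3]]

A⁻¹ = 
  [3/7, 4/7]
  [4/7, 3/7]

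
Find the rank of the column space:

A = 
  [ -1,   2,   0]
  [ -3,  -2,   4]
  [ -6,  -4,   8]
Row reduce:
R2 → R2 - (3)·R1
R3 → R3 - (6)·R1
R3 → R3 - (2)·R2
REF = 
  [ -1,   2,   0]
  [  0,  -8,   4]
  [  0,   0,   0]
Pivot columns: 1, 2 → 2 pivots.
dim(Col(A)) = number of pivot columns = 2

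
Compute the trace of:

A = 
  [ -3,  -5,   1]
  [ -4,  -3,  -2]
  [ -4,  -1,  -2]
-8

tr(A) = -3 + -3 + -2 = -8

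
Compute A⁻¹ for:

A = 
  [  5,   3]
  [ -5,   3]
det(A) = (5)(3) - (3)(-5) = 30
For a 2×2 matrix, A⁻¹ = (1/det(A)) · [[d, -b], [-c, a]]
    = (1/30) · [[3, -3], [5, 5]]

A⁻¹ = 
  [ 1/10, -1/10]
  [  1/6,   1/6]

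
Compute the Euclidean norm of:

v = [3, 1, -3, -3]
5.292

||v||₂ = √((3)² + (1)² + (-3)² + (-3)²) = √28 = 5.292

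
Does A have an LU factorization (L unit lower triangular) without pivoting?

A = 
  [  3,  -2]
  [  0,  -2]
Yes.
A[1,1] = 3 ≠ 0, so Gaussian elimination proceeds without a row swap: multiplier ℓ₂₁ = (0)/(3) = 0, and U[2,2] = -2 - (0)(-2) = -2.
L = 
  [  1,   0]
  [  0,   1]
U = 
  [  3,  -2]
  [  0,  -2]
Check row 2 of LU: [(0)(3), (0)(-2) + (-2)] = [0, -2] = row 2 of A ✓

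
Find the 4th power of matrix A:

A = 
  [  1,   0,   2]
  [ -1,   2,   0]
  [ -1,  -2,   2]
A² = A·A:
A²[1,1] = (1)(1) + (0)(-1) + (2)(-1) = -1
A²[1,2] = (1)(0) + (0)(2) + (2)(-2) = -4
A²[1,3] = (1)(2) + (0)(0) + (2)(2) = 6
A²[2,1] = (-1)(1) + (2)(-1) + (0)(-1) = -3
A²[2,2] = (-1)(0) + (2)(2) + (0)(-2) = 4
A²[2,3] = (-1)(2) + (2)(0) + (0)(2) = -2
A²[3,1] = (-1)(1) + (-2)(-1) + (2)(-1) = -1
A²[3,2] = (-1)(0) + (-2)(2) + (2)(-2) = -8
A²[3,3] = (-1)(2) + (-2)(0) + (2)(2) = 2
A² = 
  [ -1,  -4,   6]
  [ -3,   4,  -2]
  [ -1,  -8,   2]

A^3 = A^2·A:
A^3[1,1] = (-1)(1) + (-4)(-1) + (6)(-1) = -3
A^3[1,2] = (-1)(0) + (-4)(2) + (6)(-2) = -20
A^3[1,3] = (-1)(2) + (-4)(0) + (6)(2) = 10
A^3[2,1] = (-3)(1) + (4)(-1) + (-2)(-1) = -5
A^3[2,2] = (-3)(0) + (4)(2) + (-2)(-2) = 12
A^3[2,3] = (-3)(2) + (4)(0) + (-2)(2) = -10
A^3[3,1] = (-1)(1) + (-8)(-1) + (2)(-1) = 5
A^3[3,2] = (-1)(0) + (-8)(2) + (2)(-2) = -20
A^3[3,3] = (-1)(2) + (-8)(0) + (2)(2) = 2
A^3 = 
  [ -3, -20,  10]
  [ -5,  12, -10]
  [  5, -20,   2]

A^4 = A^3·A:
A^4[1,1] = (-3)(1) + (-20)(-1) + (10)(-1) = 7
A^4[1,2] = (-3)(0) + (-20)(2) + (10)(-2) = -60
A^4[1,3] = (-3)(2) + (-20)(0) + (10)(2) = 14
A^4[2,1] = (-5)(1) + (12)(-1) + (-10)(-1) = -7
A^4[2,2] = (-5)(0) + (12)(2) + (-10)(-2) = 44
A^4[2,3] = (-5)(2) + (12)(0) + (-10)(2) = -30
A^4[3,1] = (5)(1) + (-20)(-1) + (2)(-1) = 23
A^4[3,2] = (5)(0) + (-20)(2) + (2)(-2) = -44
A^4[3,3] = (5)(2) + (-20)(0) + (2)(2) = 14
A^4 = 
  [  7, -60,  14]
  [ -7,  44, -30]
  [ 23, -44,  14]

Therefore
A^4 = 
  [  7, -60,  14]
  [ -7,  44, -30]
  [ 23, -44,  14]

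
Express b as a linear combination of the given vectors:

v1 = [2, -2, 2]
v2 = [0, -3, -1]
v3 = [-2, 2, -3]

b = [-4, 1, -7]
c1 = 0, c2 = 1, c3 = 2

b = 0·v1 + 1·v2 + 2·v3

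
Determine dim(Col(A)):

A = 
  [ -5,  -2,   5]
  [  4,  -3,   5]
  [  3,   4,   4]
Row reduce:
R2 → R2 + (4/5)·R1
R3 → R3 + (3/5)·R1
R3 → R3 + (14/23)·R2
REF = 
  [    -5,     -2,      5]
  [     0,  -23/5,      9]
  [     0,      0, 287/23]
Pivot columns: 1, 2, 3 → 3 pivots.
dim(Col(A)) = number of pivot columns = 3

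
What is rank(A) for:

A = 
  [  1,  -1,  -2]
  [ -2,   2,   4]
Row reduce:
R2 → R2 + (2)·R1
REF = 
  [  1,  -1,  -2]
  [  0,   0,   0]
Pivot columns: 1 → 1 pivot.

rank(A) = 1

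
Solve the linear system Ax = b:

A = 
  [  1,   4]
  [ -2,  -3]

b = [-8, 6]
Row reduce the augmented matrix [A|b]:
R2 → R2 + (2)·R1
REF = 
  [  1,   4,  -8]
  [  0,   5, -10]

Back-substitution:
x₂ = (-10) / 5 = -2
x₁ = (-8 - (4)(-2)) / 1 = 0

x = [0, -2]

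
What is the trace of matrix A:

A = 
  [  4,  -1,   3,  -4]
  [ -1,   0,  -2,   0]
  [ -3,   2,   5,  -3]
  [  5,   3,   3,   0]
9

tr(A) = 4 + 0 + 5 + 0 = 9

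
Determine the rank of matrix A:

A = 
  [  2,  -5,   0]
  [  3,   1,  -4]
Row reduce:
R2 → R2 - (3/2)·R1
REF = 
  [   2,   -5,    0]
  [   0, 17/2,   -4]
Pivot columns: 1, 2 → 2 pivots.

rank(A) = 2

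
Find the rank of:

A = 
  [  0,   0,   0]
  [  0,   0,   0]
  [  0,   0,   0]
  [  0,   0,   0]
rank(A) = 0

Row reduce:
(no row operations needed)
REF = 
  [  0,   0,   0]
  [  0,   0,   0]
  [  0,   0,   0]
  [  0,   0,   0]
Pivot columns: none → 0 pivots.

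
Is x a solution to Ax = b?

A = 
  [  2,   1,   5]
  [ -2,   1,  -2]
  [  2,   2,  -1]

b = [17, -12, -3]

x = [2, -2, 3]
Yes

Ax = [17, -12, -3] = b ✓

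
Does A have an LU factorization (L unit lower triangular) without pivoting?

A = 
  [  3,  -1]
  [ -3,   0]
Yes.
A[1,1] = 3 ≠ 0, so Gaussian elimination proceeds without a row swap: multiplier ℓ₂₁ = (-3)/(3) = -1, and U[2,2] = 0 - (-1)(-1) = -1.
L = 
  [  1,   0]
  [ -1,   1]
U = 
  [  3,  -1]
  [  0,  -1]
Check row 2 of LU: [(-1)(3), (-1)(-1) + (-1)] = [-3, 0] = row 2 of A ✓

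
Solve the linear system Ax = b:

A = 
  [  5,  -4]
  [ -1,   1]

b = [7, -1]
x = [3, 2]

Row reduce the augmented matrix [A|b]:
R2 → R2 + (1/5)·R1
REF = 
  [  5,  -4,   7]
  [  0, 1/5, 2/5]

Back-substitution:
x₂ = (2/5) / (1/5) = 2
x₁ = (7 - (-4)(2)) / 5 = 3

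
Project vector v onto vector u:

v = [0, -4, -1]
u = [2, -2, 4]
proj_u(v) = [1/3, -1/3, 2/3]

v·u = (0)(2) + (-4)(-2) + (-1)(4) = 4
u·u = (2)² + (-2)² + (4)² = 24
proj_u(v) = (v·u / u·u) × u = (4/24) × u = (1/6) × u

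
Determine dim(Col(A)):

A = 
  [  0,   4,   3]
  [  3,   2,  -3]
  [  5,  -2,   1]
dim(Col(A)) = 3

Row reduce:
Swap R1 ↔ R2
R3 → R3 - (5/3)·R1
R3 → R3 + (4/3)·R2
REF = 
  [  3,   2,  -3]
  [  0,   4,   3]
  [  0,   0,  10]
Pivot columns: 1, 2, 3 → 3 pivots.
dim(Col(A)) = number of pivot columns = 3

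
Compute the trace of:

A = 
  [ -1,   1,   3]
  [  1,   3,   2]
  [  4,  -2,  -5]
-3

tr(A) = -1 + 3 + -5 = -3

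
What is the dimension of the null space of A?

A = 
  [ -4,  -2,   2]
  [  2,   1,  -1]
nullity(A) = 2

Row reduce:
R2 → R2 + (1/2)·R1
REF = 
  [ -4,  -2,   2]
  [  0,   0,   0]
Pivot columns: 1 → 1 pivot.
rank(A) = 1, so nullity(A) = 3 - 1 = 2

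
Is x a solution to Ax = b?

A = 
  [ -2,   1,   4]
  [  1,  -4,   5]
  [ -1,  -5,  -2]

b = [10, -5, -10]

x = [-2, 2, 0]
No

Ax = [6, -10, -8] ≠ b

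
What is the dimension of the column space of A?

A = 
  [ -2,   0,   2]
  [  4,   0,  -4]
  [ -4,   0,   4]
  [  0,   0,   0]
Row reduce:
R2 → R2 + (2)·R1
R3 → R3 - (2)·R1
REF = 
  [ -2,   0,   2]
  [  0,   0,   0]
  [  0,   0,   0]
  [  0,   0,   0]
Pivot columns: 1 → 1 pivot.
dim(Col(A)) = number of pivot columns = 1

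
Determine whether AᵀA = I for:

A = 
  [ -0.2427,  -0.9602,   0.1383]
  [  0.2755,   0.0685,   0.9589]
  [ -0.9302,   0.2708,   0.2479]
Yes

AᵀA = 
  [  1.0001,   0,   0]
  [  0,   1,   0]
  [  0,   0,   1.0001]
≈ I (equal to I up to the 4-dp rounding of the entries)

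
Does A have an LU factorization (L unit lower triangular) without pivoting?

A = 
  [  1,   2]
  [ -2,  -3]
Yes.
A[1,1] = 1 ≠ 0, so Gaussian elimination proceeds without a row swap: multiplier ℓ₂₁ = (-2)/(1) = -2, and U[2,2] = -3 - (-2)(2) = 1.
L = 
  [  1,   0]
  [ -2,   1]
U = 
  [  1,   2]
  [  0,   1]
Check row 2 of LU: [(-2)(1), (-2)(2) + 1] = [-2, -3] = row 2 of A ✓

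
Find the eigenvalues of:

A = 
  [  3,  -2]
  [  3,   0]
λ = (3 + i√15)/2, (3 - i√15)/2  (≈ 1.5 + 1.936i, 1.5 - 1.936i)

tr(A) = 3, det(A) = 6
Characteristic polynomial: λ² - tr(A)λ + det(A) = λ² - 3λ + 6
λ² - 3λ + 6 = 0  ⇒  λ = (3 ± √((-3)² - 4·(6)))/2 = (3 ± √(-15))/2
  = (3 + i√15)/2,  (3 - i√15)/2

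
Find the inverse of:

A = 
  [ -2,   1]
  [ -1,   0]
det(A) = (-2)(0) - (1)(-1) = 1
For a 2×2 matrix, A⁻¹ = (1/det(A)) · [[d, -b], [-c, a]]
    = (1) · [[0, -1], [1, -2]]

A⁻¹ = 
  [  0,  -1]
  [  1,  -2]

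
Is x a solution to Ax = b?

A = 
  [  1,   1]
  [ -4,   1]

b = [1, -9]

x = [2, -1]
Yes

Ax = [1, -9] = b ✓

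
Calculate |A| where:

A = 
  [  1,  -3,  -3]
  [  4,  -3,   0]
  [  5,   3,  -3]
Cofactor expansion along row 1:
det(A) = (1)·((-3)(-3) - (0)(3)) - (-3)·((4)(-3) - (0)(5)) + (-3)·((4)(3) - (-3)(5))
  = (1)(9) - (-3)(-12) + (-3)(27)
  = -108

det(A) = -108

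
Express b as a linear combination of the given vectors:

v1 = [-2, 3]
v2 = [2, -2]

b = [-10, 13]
c1 = 3, c2 = -2

b = 3·v1 + -2·v2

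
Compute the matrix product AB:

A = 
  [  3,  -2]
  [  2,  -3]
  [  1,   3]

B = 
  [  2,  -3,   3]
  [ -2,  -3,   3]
AB = 
  [ 10,  -3,   3]
  [ 10,   3,  -3]
  [ -4, -12,  12]

A is 3×2 and B is 2×3, so AB is 3×3. Each entry is (row of A)·(column of B):
AB[1,1] = (3)(2) + (-2)(-2) = 10
AB[1,2] = (3)(-3) + (-2)(-3) = -3
AB[1,3] = (3)(3) + (-2)(3) = 3
AB[2,1] = (2)(2) + (-3)(-2) = 10
AB[2,2] = (2)(-3) + (-3)(-3) = 3
AB[2,3] = (2)(3) + (-3)(3) = -3
AB[3,1] = (1)(2) + (3)(-2) = -4
AB[3,2] = (1)(-3) + (3)(-3) = -12
AB[3,3] = (1)(3) + (3)(3) = 12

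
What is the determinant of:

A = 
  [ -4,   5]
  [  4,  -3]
For a 2×2 matrix, det = ad - bc = (-4)(-3) - (5)(4) = -8

det(A) = -8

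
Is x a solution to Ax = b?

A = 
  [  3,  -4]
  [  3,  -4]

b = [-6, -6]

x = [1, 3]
No

Ax = [-9, -9] ≠ b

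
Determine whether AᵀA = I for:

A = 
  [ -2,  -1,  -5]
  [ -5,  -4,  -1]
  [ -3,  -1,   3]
No

AᵀA = 
  [ 38,  25,   6]
  [ 25,  18,   6]
  [  6,   6,  35]
≠ I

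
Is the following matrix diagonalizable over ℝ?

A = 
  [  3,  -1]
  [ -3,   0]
Yes

tr(A) = 3, det(A) = -3
Characteristic polynomial: λ² - tr(A)λ + det(A) = λ² - 3λ - 3
λ² - 3λ - 3 = 0  ⇒  λ = (3 ± √((-3)² - 4·(-3)))/2 = (3 ± √(21))/2
  = (3 + √21)/2,  (3 - √21)/2
Eigenvalues: (3 + √21)/2, (3 - √21)/2  (≈ 3.791, -0.7913)
The two irrational eigenvalues are distinct (simple), so each has alg. mult. = geom. mult. = 1.
Sum of geometric multiplicities equals n, so A has n independent eigenvectors.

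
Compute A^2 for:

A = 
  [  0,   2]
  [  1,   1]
A² = A·A:
A²[1,1] = (0)(0) + (2)(1) = 2
A²[1,2] = (0)(2) + (2)(1) = 2
A²[2,1] = (1)(0) + (1)(1) = 1
A²[2,2] = (1)(2) + (1)(1) = 3
A² = 
  [  2,   2]
  [  1,   3]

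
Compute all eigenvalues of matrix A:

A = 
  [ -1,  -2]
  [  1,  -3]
λ = -2 + i, -2 - i  (≈ -2 + 1i, -2 - 1i)

tr(A) = -4, det(A) = 5
Characteristic polynomial: λ² - tr(A)λ + det(A) = λ² + 4λ + 5
λ² + 4λ + 5 = 0  ⇒  λ = (-4 ± √((4)² - 4·(5)))/2 = (-4 ± √(-4))/2
  = -2 + i,  -2 - i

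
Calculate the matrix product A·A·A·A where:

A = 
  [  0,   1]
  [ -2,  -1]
A^4 = 
  [  2,   3]
  [ -6,  -1]

A² = A·A:
A²[1,1] = (0)(0) + (1)(-2) = -2
A²[1,2] = (0)(1) + (1)(-1) = -1
A²[2,1] = (-2)(0) + (-1)(-2) = 2
A²[2,2] = (-2)(1) + (-1)(-1) = -1
A² = 
  [ -2,  -1]
  [  2,  -1]

A^3 = A^2·A:
A^3[1,1] = (-2)(0) + (-1)(-2) = 2
A^3[1,2] = (-2)(1) + (-1)(-1) = -1
A^3[2,1] = (2)(0) + (-1)(-2) = 2
A^3[2,2] = (2)(1) + (-1)(-1) = 3
A^3 = 
  [  2,  -1]
  [  2,   3]

A^4 = A^3·A:
A^4[1,1] = (2)(0) + (-1)(-2) = 2
A^4[1,2] = (2)(1) + (-1)(-1) = 3
A^4[2,1] = (2)(0) + (3)(-2) = -6
A^4[2,2] = (2)(1) + (3)(-1) = -1
A^4 = 
  [  2,   3]
  [ -6,  -1]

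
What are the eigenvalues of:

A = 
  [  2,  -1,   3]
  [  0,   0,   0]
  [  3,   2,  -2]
Characteristic polynomial: det(λI - A) = λ³ - 13λ
The constant term is 0, so λ = 0 is a root: p(λ) = λ(λ² - 13)
λ² - 13 = 0  ⇒  λ = (0 ± √((0)² - 4·(-13)))/2 = (0 ± √(52))/2
  = √13,  -√13

λ = 0, √13, -√13  (≈ 0, 3.606, -3.606)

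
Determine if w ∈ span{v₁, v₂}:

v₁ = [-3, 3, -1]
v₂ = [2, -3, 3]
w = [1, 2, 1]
No

Form the augmented matrix and row-reduce:
[v₁|v₂|w] = 
  [ -3,   2,   1]
  [  3,  -3,   2]
  [ -1,   3,   1]
R2 → R2 + (1)·R1
R3 → R3 - (1/3)·R1
R3 → R3 + (7/3)·R2
REF = 
  [  -3,    2,    1]
  [   0,   -1,    3]
  [   0,    0, 23/3]

Row 3 reads [0 0 | 23/3], i.e. 0 = 23/3, so the system is inconsistent and w ∉ span{v₁, v₂}.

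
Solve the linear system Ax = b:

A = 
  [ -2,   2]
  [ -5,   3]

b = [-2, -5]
Row reduce the augmented matrix [A|b]:
R2 → R2 - (5/2)·R1
REF = 
  [ -2,   2,  -2]
  [  0,  -2,   0]

Back-substitution:
x₂ = 0 / (-2) = 0
x₁ = (-2 - (2)(0)) / (-2) = 1

x = [1, 0]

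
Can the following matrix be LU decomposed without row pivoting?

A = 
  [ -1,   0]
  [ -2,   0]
Yes.
A[1,1] = -1 ≠ 0, so Gaussian elimination proceeds without a row swap: multiplier ℓ₂₁ = (-2)/(-1) = 2, and U[2,2] = 0 - (2)(0) = 0.
L = 
  [  1,   0]
  [  2,   1]
U = 
  [ -1,   0]
  [  0,   0]
Check row 2 of LU: [(2)(-1), (2)(0) + 0] = [-2, 0] = row 2 of A ✓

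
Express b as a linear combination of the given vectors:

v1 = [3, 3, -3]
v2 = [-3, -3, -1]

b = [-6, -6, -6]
c1 = 1, c2 = 3

b = 1·v1 + 3·v2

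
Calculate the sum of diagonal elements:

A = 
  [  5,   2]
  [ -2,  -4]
1

tr(A) = 5 + -4 = 1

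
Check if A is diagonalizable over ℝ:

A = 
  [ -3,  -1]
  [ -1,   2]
Yes

tr(A) = -1, det(A) = -7
Characteristic polynomial: λ² - tr(A)λ + det(A) = λ² + λ - 7
λ² + λ - 7 = 0  ⇒  λ = (-1 ± √((1)² - 4·(-7)))/2 = (-1 ± √(29))/2
  = (-1 + √29)/2,  (-1 - √29)/2
Eigenvalues: (-1 + √29)/2, (-1 - √29)/2  (≈ 2.193, -3.193)
The two irrational eigenvalues are distinct (simple), so each has alg. mult. = geom. mult. = 1.
Sum of geometric multiplicities equals n, so A has n independent eigenvectors.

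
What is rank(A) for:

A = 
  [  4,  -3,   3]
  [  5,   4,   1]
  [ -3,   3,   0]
Row reduce:
R2 → R2 - (5/4)·R1
R3 → R3 + (3/4)·R1
R3 → R3 - (3/31)·R2
REF = 
  [    4,    -3,     3]
  [    0,  31/4, -11/4]
  [    0,     0, 78/31]
Pivot columns: 1, 2, 3 → 3 pivots.

rank(A) = 3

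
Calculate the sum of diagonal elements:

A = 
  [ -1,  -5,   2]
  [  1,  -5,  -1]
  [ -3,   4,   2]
-4

tr(A) = -1 + -5 + 2 = -4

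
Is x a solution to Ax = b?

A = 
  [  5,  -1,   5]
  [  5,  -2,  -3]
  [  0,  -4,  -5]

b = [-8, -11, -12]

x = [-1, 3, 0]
Yes

Ax = [-8, -11, -12] = b ✓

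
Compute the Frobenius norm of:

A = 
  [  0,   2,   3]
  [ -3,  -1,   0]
||A||_F = 4.796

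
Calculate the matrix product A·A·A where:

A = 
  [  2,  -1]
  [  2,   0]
A^3 = 
  [  0,  -2]
  [  4,  -4]

A² = A·A:
A²[1,1] = (2)(2) + (-1)(2) = 2
A²[1,2] = (2)(-1) + (-1)(0) = -2
A²[2,1] = (2)(2) + (0)(2) = 4
A²[2,2] = (2)(-1) + (0)(0) = -2
A² = 
  [  2,  -2]
  [  4,  -2]

A^3 = A^2·A:
A^3[1,1] = (2)(2) + (-2)(2) = 0
A^3[1,2] = (2)(-1) + (-2)(0) = -2
A^3[2,1] = (4)(2) + (-2)(2) = 4
A^3[2,2] = (4)(-1) + (-2)(0) = -4
A^3 = 
  [  0,  -2]
  [  4,  -4]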